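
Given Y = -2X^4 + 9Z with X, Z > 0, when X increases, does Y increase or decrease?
Y decreases

Taking the partial derivative:
∂Y/∂X = -8X^3

∂Y/∂X = -8X^3 < 0 (assuming positive values)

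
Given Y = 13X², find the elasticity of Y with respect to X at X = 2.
Elasticity = 2

Elasticity = (dY/dX) · (X/Y)

dY/dX = 26·X
At X = 2: dY/dX = 52, Y = 52

Elasticity = 52 · (2 / 52) = 2

Interpretation: for a small percentage change in X, the percentage change in Y is approximately 2.00 times as large.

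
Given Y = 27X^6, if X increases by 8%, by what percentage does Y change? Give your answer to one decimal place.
58.7%

For Y = 27X^6:
If X → X(1 + 0.08)
Then Y → Y · (1 + 0.08)^6
     ≈ Y · 1.5869

Percentage change = ((1 + 0.08)^6 − 1) × 100% ≈ 58.7%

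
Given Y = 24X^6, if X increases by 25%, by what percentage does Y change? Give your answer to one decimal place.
281.5%

For Y = 24X^6:
If X → X(1 + 0.25)
Then Y → Y · (1 + 0.25)^6
     ≈ Y · 3.8147

Percentage change = ((1 + 0.25)^6 − 1) × 100% ≈ 281.5%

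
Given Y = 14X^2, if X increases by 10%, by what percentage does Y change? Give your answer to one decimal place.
21.0%

For Y = 14X^2:
If X → X(1 + 0.1)
Then Y → Y · (1 + 0.1)^2
     = Y · 1.2100

Percentage change = ((1 + 0.1)^2 − 1) × 100% = 21.0%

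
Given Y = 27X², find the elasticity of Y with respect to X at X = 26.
Elasticity = 2

Elasticity = (dY/dX) · (X/Y)

dY/dX = 54·X
At X = 26: dY/dX = 1404, Y = 18252

Elasticity = 1404 · (26 / 18252) = 2

Interpretation: for a small percentage change in X, the percentage change in Y is approximately 2.00 times as large.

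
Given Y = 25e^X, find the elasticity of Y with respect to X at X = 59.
Elasticity = 59

Elasticity = (dY/dX) · (X/Y)

dY/dX = 25·e^X
At X = 59: dY/dX = 25·e^59, Y = 25·e^59

Elasticity = (25·e^59) · (59 / (25·e^59)) = 59

Interpretation: for a small percentage change in X, the percentage change in Y is approximately 59.00 times as large.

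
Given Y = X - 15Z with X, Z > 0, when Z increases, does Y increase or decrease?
Y decreases

Taking the partial derivative:
∂Y/∂Z = -15

∂Y/∂Z = -15 < 0 (assuming positive values)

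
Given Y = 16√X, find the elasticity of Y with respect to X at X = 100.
Elasticity = 1/2

Elasticity = (dY/dX) · (X/Y)

dY/dX = 8/√X
At X = 100: dY/dX = 4/5, Y = 160

Elasticity = (4/5) · (100 / 160) = 1/2

Interpretation: for a small percentage change in X, the percentage change in Y is approximately 0.50 times as large.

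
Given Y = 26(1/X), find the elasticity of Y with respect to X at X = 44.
Elasticity = -1

Elasticity = (dY/dX) · (X/Y)

dY/dX = -26/X²
At X = 44: dY/dX = -13/968, Y = 13/22

Elasticity = (-13/968) · (44 / (13/22)) = -1

Interpretation: for a small percentage change in X, the percentage change in Y is approximately -1.00 times as large.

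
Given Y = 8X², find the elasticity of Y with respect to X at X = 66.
Elasticity = 2

Elasticity = (dY/dX) · (X/Y)

dY/dX = 16·X
At X = 66: dY/dX = 1056, Y = 34848

Elasticity = 1056 · (66 / 34848) = 2

Interpretation: for a small percentage change in X, the percentage change in Y is approximately 2.00 times as large.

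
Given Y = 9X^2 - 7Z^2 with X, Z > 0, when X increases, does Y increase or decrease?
Y increases

Taking the partial derivative:
∂Y/∂X = 18X

∂Y/∂X = 18X > 0 (assuming positive values)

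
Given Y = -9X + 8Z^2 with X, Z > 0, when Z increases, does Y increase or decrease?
Y increases

Taking the partial derivative:
∂Y/∂Z = 16Z

∂Y/∂Z = 16Z > 0 (assuming positive values)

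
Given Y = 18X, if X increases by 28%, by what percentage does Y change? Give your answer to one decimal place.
28.0%

For Y = 18X:
If X → X(1 + 0.28)
Then Y → Y · (1 + 0.28)^1
     = Y · 1.2800

Percentage change = ((1 + 0.28)^1 − 1) × 100% = 28.0%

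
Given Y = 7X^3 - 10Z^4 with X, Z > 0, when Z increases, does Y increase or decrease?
Y decreases

Taking the partial derivative:
∂Y/∂Z = -40Z^3

∂Y/∂Z = -40Z^3 < 0 (assuming positive values)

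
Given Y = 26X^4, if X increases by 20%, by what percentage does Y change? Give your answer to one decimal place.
107.4%

For Y = 26X^4:
If X → X(1 + 0.2)
Then Y → Y · (1 + 0.2)^4
     = Y · 2.0736

Percentage change = ((1 + 0.2)^4 − 1) × 100% ≈ 107.4%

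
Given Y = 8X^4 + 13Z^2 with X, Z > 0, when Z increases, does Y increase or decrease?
Y increases

Taking the partial derivative:
∂Y/∂Z = 26Z

∂Y/∂Z = 26Z > 0 (assuming positive values)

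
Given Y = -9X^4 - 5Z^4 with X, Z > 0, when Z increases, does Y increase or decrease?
Y decreases

Taking the partial derivative:
∂Y/∂Z = -20Z^3

∂Y/∂Z = -20Z^3 < 0 (assuming positive values)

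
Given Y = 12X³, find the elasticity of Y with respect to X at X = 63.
Elasticity = 3

Elasticity = (dY/dX) · (X/Y)

dY/dX = 36·X²
At X = 63: dY/dX = 142884, Y = 3000564

Elasticity = 142884 · (63 / 3000564) = 3

Interpretation: for a small percentage change in X, the percentage change in Y is approximately 3.00 times as large.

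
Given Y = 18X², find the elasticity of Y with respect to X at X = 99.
Elasticity = 2

Elasticity = (dY/dX) · (X/Y)

dY/dX = 36·X
At X = 99: dY/dX = 3564, Y = 176418

Elasticity = 3564 · (99 / 176418) = 2

Interpretation: for a small percentage change in X, the percentage change in Y is approximately 2.00 times as large.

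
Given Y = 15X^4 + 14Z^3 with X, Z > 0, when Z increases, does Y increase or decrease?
Y increases

Taking the partial derivative:
∂Y/∂Z = 42Z^2

∂Y/∂Z = 42Z^2 > 0 (assuming positive values)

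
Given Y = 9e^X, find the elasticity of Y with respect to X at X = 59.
Elasticity = 59

Elasticity = (dY/dX) · (X/Y)

dY/dX = 9·e^X
At X = 59: dY/dX = 9·e^59, Y = 9·e^59

Elasticity = (9·e^59) · (59 / (9·e^59)) = 59

Interpretation: for a small percentage change in X, the percentage change in Y is approximately 59.00 times as large.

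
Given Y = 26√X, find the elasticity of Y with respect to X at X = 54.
Elasticity = 1/2

Elasticity = (dY/dX) · (X/Y)

dY/dX = 13/√X
At X = 54: dY/dX = 13·√6/18, Y = 78·√6

Elasticity = (13·√6/18) · (54 / (78·√6)) = 1/2

Interpretation: for a small percentage change in X, the percentage change in Y is approximately 0.50 times as large.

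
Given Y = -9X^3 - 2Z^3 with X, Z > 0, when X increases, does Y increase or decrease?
Y decreases

Taking the partial derivative:
∂Y/∂X = -27X^2

∂Y/∂X = -27X^2 < 0 (assuming positive values)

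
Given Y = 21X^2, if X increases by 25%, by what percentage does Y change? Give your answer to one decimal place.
56.3%

For Y = 21X^2:
If X → X(1 + 0.25)
Then Y → Y · (1 + 0.25)^2
     = Y · 1.5625

Percentage change = ((1 + 0.25)^2 − 1) × 100% ≈ 56.3%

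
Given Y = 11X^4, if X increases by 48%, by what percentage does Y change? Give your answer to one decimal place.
379.8%

For Y = 11X^4:
If X → X(1 + 0.48)
Then Y → Y · (1 + 0.48)^4
     ≈ Y · 4.7979

Percentage change = ((1 + 0.48)^4 − 1) × 100% ≈ 379.8%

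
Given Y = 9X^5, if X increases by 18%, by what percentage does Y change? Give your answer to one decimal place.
128.8%

For Y = 9X^5:
If X → X(1 + 0.18)
Then Y → Y · (1 + 0.18)^5
     ≈ Y · 2.2878

Percentage change = ((1 + 0.18)^5 − 1) × 100% ≈ 128.8%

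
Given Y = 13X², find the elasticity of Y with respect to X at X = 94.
Elasticity = 2

Elasticity = (dY/dX) · (X/Y)

dY/dX = 26·X
At X = 94: dY/dX = 2444, Y = 114868

Elasticity = 2444 · (94 / 114868) = 2

Interpretation: for a small percentage change in X, the percentage change in Y is approximately 2.00 times as large.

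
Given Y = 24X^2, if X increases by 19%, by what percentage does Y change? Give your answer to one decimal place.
41.6%

For Y = 24X^2:
If X → X(1 + 0.19)
Then Y → Y · (1 + 0.19)^2
     = Y · 1.4161

Percentage change = ((1 + 0.19)^2 − 1) × 100% ≈ 41.6%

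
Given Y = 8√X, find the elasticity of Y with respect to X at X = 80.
Elasticity = 1/2

Elasticity = (dY/dX) · (X/Y)

dY/dX = 4/√X
At X = 80: dY/dX = √5/5, Y = 32·√5

Elasticity = (√5/5) · (80 / (32·√5)) = 1/2

Interpretation: for a small percentage change in X, the percentage change in Y is approximately 0.50 times as large.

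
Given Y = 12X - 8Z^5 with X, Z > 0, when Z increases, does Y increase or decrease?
Y decreases

Taking the partial derivative:
∂Y/∂Z = -40Z^4

∂Y/∂Z = -40Z^4 < 0 (assuming positive values)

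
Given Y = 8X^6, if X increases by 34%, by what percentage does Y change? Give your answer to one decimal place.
478.9%

For Y = 8X^6:
If X → X(1 + 0.34)
Then Y → Y · (1 + 0.34)^6
     ≈ Y · 5.7893

Percentage change = ((1 + 0.34)^6 − 1) × 100% ≈ 478.9%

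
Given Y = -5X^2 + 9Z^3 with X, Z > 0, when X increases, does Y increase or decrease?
Y decreases

Taking the partial derivative:
∂Y/∂X = -10X

∂Y/∂X = -10X < 0 (assuming positive values)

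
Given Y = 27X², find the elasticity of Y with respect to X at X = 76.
Elasticity = 2

Elasticity = (dY/dX) · (X/Y)

dY/dX = 54·X
At X = 76: dY/dX = 4104, Y = 155952

Elasticity = 4104 · (76 / 155952) = 2

Interpretation: for a small percentage change in X, the percentage change in Y is approximately 2.00 times as large.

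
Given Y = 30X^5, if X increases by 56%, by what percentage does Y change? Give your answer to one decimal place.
823.9%

For Y = 30X^5:
If X → X(1 + 0.56)
Then Y → Y · (1 + 0.56)^5
     ≈ Y · 9.2390

Percentage change = ((1 + 0.56)^5 − 1) × 100% ≈ 823.9%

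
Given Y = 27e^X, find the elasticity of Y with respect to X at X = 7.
Elasticity = 7

Elasticity = (dY/dX) · (X/Y)

dY/dX = 27·e^X
At X = 7: dY/dX = 27·e^7, Y = 27·e^7

Elasticity = (27·e^7) · (7 / (27·e^7)) = 7

Interpretation: for a small percentage change in X, the percentage change in Y is approximately 7.00 times as large.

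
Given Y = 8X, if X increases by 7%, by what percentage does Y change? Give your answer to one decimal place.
7.0%

For Y = 8X:
If X → X(1 + 0.07)
Then Y → Y · (1 + 0.07)^1
     = Y · 1.0700

Percentage change = ((1 + 0.07)^1 − 1) × 100% = 7.0%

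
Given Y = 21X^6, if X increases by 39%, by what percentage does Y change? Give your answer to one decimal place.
621.3%

For Y = 21X^6:
If X → X(1 + 0.39)
Then Y → Y · (1 + 0.39)^6
     ≈ Y · 7.2125

Percentage change = ((1 + 0.39)^6 − 1) × 100% ≈ 621.3%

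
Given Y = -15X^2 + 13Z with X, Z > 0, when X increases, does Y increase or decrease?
Y decreases

Taking the partial derivative:
∂Y/∂X = -30X

∂Y/∂X = -30X < 0 (assuming positive values)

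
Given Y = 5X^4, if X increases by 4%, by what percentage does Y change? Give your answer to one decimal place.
17.0%

For Y = 5X^4:
If X → X(1 + 0.04)
Then Y → Y · (1 + 0.04)^4
     ≈ Y · 1.1699

Percentage change = ((1 + 0.04)^4 − 1) × 100% ≈ 17.0%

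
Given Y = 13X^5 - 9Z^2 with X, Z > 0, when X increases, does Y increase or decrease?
Y increases

Taking the partial derivative:
∂Y/∂X = 65X^4

∂Y/∂X = 65X^4 > 0 (assuming positive values)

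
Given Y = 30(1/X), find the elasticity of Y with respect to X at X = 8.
Elasticity = -1

Elasticity = (dY/dX) · (X/Y)

dY/dX = -30/X²
At X = 8: dY/dX = -15/32, Y = 15/4

Elasticity = (-15/32) · (8 / (15/4)) = -1

Interpretation: for a small percentage change in X, the percentage change in Y is approximately -1.00 times as large.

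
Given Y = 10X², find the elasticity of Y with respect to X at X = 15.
Elasticity = 2

Elasticity = (dY/dX) · (X/Y)

dY/dX = 20·X
At X = 15: dY/dX = 300, Y = 2250

Elasticity = 300 · (15 / 2250) = 2

Interpretation: for a small percentage change in X, the percentage change in Y is approximately 2.00 times as large.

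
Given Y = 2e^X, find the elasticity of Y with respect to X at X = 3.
Elasticity = 3

Elasticity = (dY/dX) · (X/Y)

dY/dX = 2·e^X
At X = 3: dY/dX = 2·e^3, Y = 2·e^3

Elasticity = (2·e^3) · (3 / (2·e^3)) = 3

Interpretation: for a small percentage change in X, the percentage change in Y is approximately 3.00 times as large.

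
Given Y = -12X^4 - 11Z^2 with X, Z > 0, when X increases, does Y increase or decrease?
Y decreases

Taking the partial derivative:
∂Y/∂X = -48X^3

∂Y/∂X = -48X^3 < 0 (assuming positive values)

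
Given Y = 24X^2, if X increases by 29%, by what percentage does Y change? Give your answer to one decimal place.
66.4%

For Y = 24X^2:
If X → X(1 + 0.29)
Then Y → Y · (1 + 0.29)^2
     = Y · 1.6641

Percentage change = ((1 + 0.29)^2 − 1) × 100% ≈ 66.4%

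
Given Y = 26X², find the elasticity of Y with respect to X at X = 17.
Elasticity = 2

Elasticity = (dY/dX) · (X/Y)

dY/dX = 52·X
At X = 17: dY/dX = 884, Y = 7514

Elasticity = 884 · (17 / 7514) = 2

Interpretation: for a small percentage change in X, the percentage change in Y is approximately 2.00 times as large.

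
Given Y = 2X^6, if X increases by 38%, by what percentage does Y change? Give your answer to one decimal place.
590.7%

For Y = 2X^6:
If X → X(1 + 0.38)
Then Y → Y · (1 + 0.38)^6
     ≈ Y · 6.9068

Percentage change = ((1 + 0.38)^6 − 1) × 100% ≈ 590.7%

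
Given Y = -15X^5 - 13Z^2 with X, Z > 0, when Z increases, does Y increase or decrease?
Y decreases

Taking the partial derivative:
∂Y/∂Z = -26Z

∂Y/∂Z = -26Z < 0 (assuming positive values)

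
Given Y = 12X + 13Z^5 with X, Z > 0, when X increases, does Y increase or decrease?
Y increases

Taking the partial derivative:
∂Y/∂X = 12

∂Y/∂X = 12 > 0 (assuming positive values)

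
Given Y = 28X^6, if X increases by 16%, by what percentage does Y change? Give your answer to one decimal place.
143.6%

For Y = 28X^6:
If X → X(1 + 0.16)
Then Y → Y · (1 + 0.16)^6
     ≈ Y · 2.4364

Percentage change = ((1 + 0.16)^6 − 1) × 100% ≈ 143.6%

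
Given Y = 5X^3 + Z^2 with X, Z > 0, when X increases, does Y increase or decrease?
Y increases

Taking the partial derivative:
∂Y/∂X = 15X^2

∂Y/∂X = 15X^2 > 0 (assuming positive values)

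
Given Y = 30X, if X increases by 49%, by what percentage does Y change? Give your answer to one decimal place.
49.0%

For Y = 30X:
If X → X(1 + 0.49)
Then Y → Y · (1 + 0.49)^1
     = Y · 1.4900

Percentage change = ((1 + 0.49)^1 − 1) × 100% = 49.0%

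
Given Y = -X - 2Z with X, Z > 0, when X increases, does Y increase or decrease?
Y decreases

Taking the partial derivative:
∂Y/∂X = -1

∂Y/∂X = -1 < 0 (assuming positive values)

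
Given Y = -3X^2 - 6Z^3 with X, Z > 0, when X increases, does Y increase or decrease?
Y decreases

Taking the partial derivative:
∂Y/∂X = -6X

∂Y/∂X = -6X < 0 (assuming positive values)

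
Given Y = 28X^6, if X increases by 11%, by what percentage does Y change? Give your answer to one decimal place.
87.0%

For Y = 28X^6:
If X → X(1 + 0.11)
Then Y → Y · (1 + 0.11)^6
     ≈ Y · 1.8704

Percentage change = ((1 + 0.11)^6 − 1) × 100% ≈ 87.0%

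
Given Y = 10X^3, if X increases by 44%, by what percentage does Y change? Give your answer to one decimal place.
198.6%

For Y = 10X^3:
If X → X(1 + 0.44)
Then Y → Y · (1 + 0.44)^3
     ≈ Y · 2.9860

Percentage change = ((1 + 0.44)^3 − 1) × 100% ≈ 198.6%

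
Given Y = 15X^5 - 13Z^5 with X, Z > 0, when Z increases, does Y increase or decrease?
Y decreases

Taking the partial derivative:
∂Y/∂Z = -65Z^4

∂Y/∂Z = -65Z^4 < 0 (assuming positive values)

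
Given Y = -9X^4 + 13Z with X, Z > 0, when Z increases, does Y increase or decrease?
Y increases

Taking the partial derivative:
∂Y/∂Z = 13

∂Y/∂Z = 13 > 0 (assuming positive values)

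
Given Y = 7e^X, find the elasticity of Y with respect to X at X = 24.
Elasticity = 24

Elasticity = (dY/dX) · (X/Y)

dY/dX = 7·e^X
At X = 24: dY/dX = 7·e^24, Y = 7·e^24

Elasticity = (7·e^24) · (24 / (7·e^24)) = 24

Interpretation: for a small percentage change in X, the percentage change in Y is approximately 24.00 times as large.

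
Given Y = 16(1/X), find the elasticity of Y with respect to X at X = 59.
Elasticity = -1

Elasticity = (dY/dX) · (X/Y)

dY/dX = -16/X²
At X = 59: dY/dX = -16/3481, Y = 16/59

Elasticity = (-16/3481) · (59 / (16/59)) = -1

Interpretation: for a small percentage change in X, the percentage change in Y is approximately -1.00 times as large.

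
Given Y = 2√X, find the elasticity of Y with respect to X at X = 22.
Elasticity = 1/2

Elasticity = (dY/dX) · (X/Y)

dY/dX = 1/√X
At X = 22: dY/dX = √22/22, Y = 2·√22

Elasticity = (√22/22) · (22 / (2·√22)) = 1/2

Interpretation: for a small percentage change in X, the percentage change in Y is approximately 0.50 times as large.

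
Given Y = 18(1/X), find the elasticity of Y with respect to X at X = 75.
Elasticity = -1

Elasticity = (dY/dX) · (X/Y)

dY/dX = -18/X²
At X = 75: dY/dX = -2/625, Y = 6/25

Elasticity = (-2/625) · (75 / (6/25)) = -1

Interpretation: for a small percentage change in X, the percentage change in Y is approximately -1.00 times as large.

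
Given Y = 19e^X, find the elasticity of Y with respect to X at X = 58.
Elasticity = 58

Elasticity = (dY/dX) · (X/Y)

dY/dX = 19·e^X
At X = 58: dY/dX = 19·e^58, Y = 19·e^58

Elasticity = (19·e^58) · (58 / (19·e^58)) = 58

Interpretation: for a small percentage change in X, the percentage change in Y is approximately 58.00 times as large.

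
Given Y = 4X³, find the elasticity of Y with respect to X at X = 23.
Elasticity = 3

Elasticity = (dY/dX) · (X/Y)

dY/dX = 12·X²
At X = 23: dY/dX = 6348, Y = 48668

Elasticity = 6348 · (23 / 48668) = 3

Interpretation: for a small percentage change in X, the percentage change in Y is approximately 3.00 times as large.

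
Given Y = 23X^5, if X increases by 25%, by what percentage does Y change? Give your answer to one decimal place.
205.2%

For Y = 23X^5:
If X → X(1 + 0.25)
Then Y → Y · (1 + 0.25)^5
     ≈ Y · 3.0518

Percentage change = ((1 + 0.25)^5 − 1) × 100% ≈ 205.2%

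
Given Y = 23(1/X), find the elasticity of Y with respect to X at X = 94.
Elasticity = -1

Elasticity = (dY/dX) · (X/Y)

dY/dX = -23/X²
At X = 94: dY/dX = -23/8836, Y = 23/94

Elasticity = (-23/8836) · (94 / (23/94)) = -1

Interpretation: for a small percentage change in X, the percentage change in Y is approximately -1.00 times as large.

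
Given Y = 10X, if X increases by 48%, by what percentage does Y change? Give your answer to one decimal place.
48.0%

For Y = 10X:
If X → X(1 + 0.48)
Then Y → Y · (1 + 0.48)^1
     = Y · 1.4800

Percentage change = ((1 + 0.48)^1 − 1) × 100% = 48.0%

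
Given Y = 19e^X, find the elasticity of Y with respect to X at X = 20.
Elasticity = 20

Elasticity = (dY/dX) · (X/Y)

dY/dX = 19·e^X
At X = 20: dY/dX = 19·e^20, Y = 19·e^20

Elasticity = (19·e^20) · (20 / (19·e^20)) = 20

Interpretation: for a small percentage change in X, the percentage change in Y is approximately 20.00 times as large.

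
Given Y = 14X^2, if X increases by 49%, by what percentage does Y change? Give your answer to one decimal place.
122.0%

For Y = 14X^2:
If X → X(1 + 0.49)
Then Y → Y · (1 + 0.49)^2
     = Y · 2.2201

Percentage change = ((1 + 0.49)^2 − 1) × 100% ≈ 122.0%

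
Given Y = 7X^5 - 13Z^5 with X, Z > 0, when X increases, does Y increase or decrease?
Y increases

Taking the partial derivative:
∂Y/∂X = 35X^4

∂Y/∂X = 35X^4 > 0 (assuming positive values)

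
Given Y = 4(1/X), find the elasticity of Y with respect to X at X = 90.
Elasticity = -1

Elasticity = (dY/dX) · (X/Y)

dY/dX = -4/X²
At X = 90: dY/dX = -1/2025, Y = 2/45

Elasticity = (-1/2025) · (90 / (2/45)) = -1

Interpretation: for a small percentage change in X, the percentage change in Y is approximately -1.00 times as large.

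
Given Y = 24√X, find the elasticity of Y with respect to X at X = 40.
Elasticity = 1/2

Elasticity = (dY/dX) · (X/Y)

dY/dX = 12/√X
At X = 40: dY/dX = 3·√10/5, Y = 48·√10

Elasticity = (3·√10/5) · (40 / (48·√10)) = 1/2

Interpretation: for a small percentage change in X, the percentage change in Y is approximately 0.50 times as large.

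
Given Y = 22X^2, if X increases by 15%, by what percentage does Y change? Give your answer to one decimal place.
32.3%

For Y = 22X^2:
If X → X(1 + 0.15)
Then Y → Y · (1 + 0.15)^2
     = Y · 1.3225

Percentage change = ((1 + 0.15)^2 − 1) × 100% ≈ 32.3%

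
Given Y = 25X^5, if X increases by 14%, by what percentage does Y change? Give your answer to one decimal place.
92.5%

For Y = 25X^5:
If X → X(1 + 0.14)
Then Y → Y · (1 + 0.14)^5
     ≈ Y · 1.9254

Percentage change = ((1 + 0.14)^5 − 1) × 100% ≈ 92.5%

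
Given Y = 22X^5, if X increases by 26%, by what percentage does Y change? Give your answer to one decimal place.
217.6%

For Y = 22X^5:
If X → X(1 + 0.26)
Then Y → Y · (1 + 0.26)^5
     ≈ Y · 3.1758

Percentage change = ((1 + 0.26)^5 − 1) × 100% ≈ 217.6%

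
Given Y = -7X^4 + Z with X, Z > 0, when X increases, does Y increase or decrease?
Y decreases

Taking the partial derivative:
∂Y/∂X = -28X^3

∂Y/∂X = -28X^3 < 0 (assuming positive values)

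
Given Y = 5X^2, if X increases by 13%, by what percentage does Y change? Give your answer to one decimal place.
27.7%

For Y = 5X^2:
If X → X(1 + 0.13)
Then Y → Y · (1 + 0.13)^2
     = Y · 1.2769

Percentage change = ((1 + 0.13)^2 − 1) × 100% ≈ 27.7%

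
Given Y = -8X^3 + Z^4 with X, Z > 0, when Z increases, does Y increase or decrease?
Y increases

Taking the partial derivative:
∂Y/∂Z = 4Z^3

∂Y/∂Z = 4Z^3 > 0 (assuming positive values)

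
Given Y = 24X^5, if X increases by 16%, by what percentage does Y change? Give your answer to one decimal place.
110.0%

For Y = 24X^5:
If X → X(1 + 0.16)
Then Y → Y · (1 + 0.16)^5
     ≈ Y · 2.1003

Percentage change = ((1 + 0.16)^5 − 1) × 100% ≈ 110.0%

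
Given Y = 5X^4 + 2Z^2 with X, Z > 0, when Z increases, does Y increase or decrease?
Y increases

Taking the partial derivative:
∂Y/∂Z = 4Z

∂Y/∂Z = 4Z > 0 (assuming positive values)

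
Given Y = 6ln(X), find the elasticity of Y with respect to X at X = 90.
Elasticity = 1/ln(90) ≈ 0.2222

Elasticity = (dY/dX) · (X/Y)

dY/dX = 6/X
At X = 90: dY/dX = 1/15, Y = 6·ln(90)

Elasticity = (1/15) · (90 / (6·ln(90))) = 1/ln(90) ≈ 0.2222

Interpretation: for a small percentage change in X, the percentage change in Y is approximately 0.22 times as large.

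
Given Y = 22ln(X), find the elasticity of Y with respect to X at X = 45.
Elasticity = 1/ln(45) ≈ 0.2627

Elasticity = (dY/dX) · (X/Y)

dY/dX = 22/X
At X = 45: dY/dX = 22/45, Y = 22·ln(45)

Elasticity = (22/45) · (45 / (22·ln(45))) = 1/ln(45) ≈ 0.2627

Interpretation: for a small percentage change in X, the percentage change in Y is approximately 0.26 times as large.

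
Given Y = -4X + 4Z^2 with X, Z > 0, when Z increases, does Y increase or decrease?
Y increases

Taking the partial derivative:
∂Y/∂Z = 8Z

∂Y/∂Z = 8Z > 0 (assuming positive values)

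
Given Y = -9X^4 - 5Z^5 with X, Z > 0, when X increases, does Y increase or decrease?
Y decreases

Taking the partial derivative:
∂Y/∂X = -36X^3

∂Y/∂X = -36X^3 < 0 (assuming positive values)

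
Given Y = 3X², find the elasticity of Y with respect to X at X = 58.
Elasticity = 2

Elasticity = (dY/dX) · (X/Y)

dY/dX = 6·X
At X = 58: dY/dX = 348, Y = 10092

Elasticity = 348 · (58 / 10092) = 2

Interpretation: for a small percentage change in X, the percentage change in Y is approximately 2.00 times as large.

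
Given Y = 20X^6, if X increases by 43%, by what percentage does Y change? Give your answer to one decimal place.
755.1%

For Y = 20X^6:
If X → X(1 + 0.43)
Then Y → Y · (1 + 0.43)^6
     ≈ Y · 8.5510

Percentage change = ((1 + 0.43)^6 − 1) × 100% ≈ 755.1%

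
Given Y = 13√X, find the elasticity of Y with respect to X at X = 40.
Elasticity = 1/2

Elasticity = (dY/dX) · (X/Y)

dY/dX = 13/(2·√X)
At X = 40: dY/dX = 13·√10/40, Y = 26·√10

Elasticity = (13·√10/40) · (40 / (26·√10)) = 1/2

Interpretation: for a small percentage change in X, the percentage change in Y is approximately 0.50 times as large.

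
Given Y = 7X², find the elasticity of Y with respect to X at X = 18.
Elasticity = 2

Elasticity = (dY/dX) · (X/Y)

dY/dX = 14·X
At X = 18: dY/dX = 252, Y = 2268

Elasticity = 252 · (18 / 2268) = 2

Interpretation: for a small percentage change in X, the percentage change in Y is approximately 2.00 times as large.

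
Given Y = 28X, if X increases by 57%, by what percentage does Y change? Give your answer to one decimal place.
57.0%

For Y = 28X:
If X → X(1 + 0.57)
Then Y → Y · (1 + 0.57)^1
     = Y · 1.5700

Percentage change = ((1 + 0.57)^1 − 1) × 100% = 57.0%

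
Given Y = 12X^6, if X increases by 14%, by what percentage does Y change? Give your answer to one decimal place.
119.5%

For Y = 12X^6:
If X → X(1 + 0.14)
Then Y → Y · (1 + 0.14)^6
     ≈ Y · 2.1950

Percentage change = ((1 + 0.14)^6 − 1) × 100% ≈ 119.5%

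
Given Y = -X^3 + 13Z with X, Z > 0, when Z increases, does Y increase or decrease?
Y increases

Taking the partial derivative:
∂Y/∂Z = 13

∂Y/∂Z = 13 > 0 (assuming positive values)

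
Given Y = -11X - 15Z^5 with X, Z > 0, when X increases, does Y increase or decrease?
Y decreases

Taking the partial derivative:
∂Y/∂X = -11

∂Y/∂X = -11 < 0 (assuming positive values)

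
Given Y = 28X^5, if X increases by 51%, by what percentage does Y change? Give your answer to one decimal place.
685.0%

For Y = 28X^5:
If X → X(1 + 0.51)
Then Y → Y · (1 + 0.51)^5
     ≈ Y · 7.8503

Percentage change = ((1 + 0.51)^5 − 1) × 100% ≈ 685.0%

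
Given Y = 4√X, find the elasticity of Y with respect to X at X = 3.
Elasticity = 1/2

Elasticity = (dY/dX) · (X/Y)

dY/dX = 2/√X
At X = 3: dY/dX = 2·√3/3, Y = 4·√3

Elasticity = (2·√3/3) · (3 / (4·√3)) = 1/2

Interpretation: for a small percentage change in X, the percentage change in Y is approximately 0.50 times as large.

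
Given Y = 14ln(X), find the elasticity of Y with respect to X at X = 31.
Elasticity = 1/ln(31) ≈ 0.2912

Elasticity = (dY/dX) · (X/Y)

dY/dX = 14/X
At X = 31: dY/dX = 14/31, Y = 14·ln(31)

Elasticity = (14/31) · (31 / (14·ln(31))) = 1/ln(31) ≈ 0.2912

Interpretation: for a small percentage change in X, the percentage change in Y is approximately 0.29 times as large.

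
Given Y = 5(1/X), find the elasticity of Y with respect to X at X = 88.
Elasticity = -1

Elasticity = (dY/dX) · (X/Y)

dY/dX = -5/X²
At X = 88: dY/dX = -5/7744, Y = 5/88

Elasticity = (-5/7744) · (88 / (5/88)) = -1

Interpretation: for a small percentage change in X, the percentage change in Y is approximately -1.00 times as large.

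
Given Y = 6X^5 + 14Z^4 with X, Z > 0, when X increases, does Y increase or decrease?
Y increases

Taking the partial derivative:
∂Y/∂X = 30X^4

∂Y/∂X = 30X^4 > 0 (assuming positive values)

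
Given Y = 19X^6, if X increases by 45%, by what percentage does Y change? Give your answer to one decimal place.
829.4%

For Y = 19X^6:
If X → X(1 + 0.45)
Then Y → Y · (1 + 0.45)^6
     ≈ Y · 9.2941

Percentage change = ((1 + 0.45)^6 − 1) × 100% ≈ 829.4%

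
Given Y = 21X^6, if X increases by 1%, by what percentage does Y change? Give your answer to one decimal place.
6.2%

For Y = 21X^6:
If X → X(1 + 0.01)
Then Y → Y · (1 + 0.01)^6
     ≈ Y · 1.0615

Percentage change = ((1 + 0.01)^6 − 1) × 100% ≈ 6.2%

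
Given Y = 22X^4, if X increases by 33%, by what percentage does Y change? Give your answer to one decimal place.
212.9%

For Y = 22X^4:
If X → X(1 + 0.33)
Then Y → Y · (1 + 0.33)^4
     ≈ Y · 3.1290

Percentage change = ((1 + 0.33)^4 − 1) × 100% ≈ 212.9%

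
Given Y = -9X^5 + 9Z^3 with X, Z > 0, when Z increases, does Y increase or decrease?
Y increases

Taking the partial derivative:
∂Y/∂Z = 27Z^2

∂Y/∂Z = 27Z^2 > 0 (assuming positive values)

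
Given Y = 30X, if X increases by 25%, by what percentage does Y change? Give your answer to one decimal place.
25.0%

For Y = 30X:
If X → X(1 + 0.25)
Then Y → Y · (1 + 0.25)^1
     = Y · 1.2500

Percentage change = ((1 + 0.25)^1 − 1) × 100% = 25.0%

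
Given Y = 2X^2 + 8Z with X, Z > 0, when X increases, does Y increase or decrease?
Y increases

Taking the partial derivative:
∂Y/∂X = 4X

∂Y/∂X = 4X > 0 (assuming positive values)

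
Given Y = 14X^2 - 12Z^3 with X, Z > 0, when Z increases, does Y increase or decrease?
Y decreases

Taking the partial derivative:
∂Y/∂Z = -36Z^2

∂Y/∂Z = -36Z^2 < 0 (assuming positive values)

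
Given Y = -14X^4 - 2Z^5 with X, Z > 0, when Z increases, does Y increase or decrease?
Y decreases

Taking the partial derivative:
∂Y/∂Z = -10Z^4

∂Y/∂Z = -10Z^4 < 0 (assuming positive values)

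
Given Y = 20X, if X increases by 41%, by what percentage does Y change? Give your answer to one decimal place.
41.0%

For Y = 20X:
If X → X(1 + 0.41)
Then Y → Y · (1 + 0.41)^1
     = Y · 1.4100

Percentage change = ((1 + 0.41)^1 − 1) × 100% = 41.0%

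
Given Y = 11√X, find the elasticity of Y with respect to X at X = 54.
Elasticity = 1/2

Elasticity = (dY/dX) · (X/Y)

dY/dX = 11/(2·√X)
At X = 54: dY/dX = 11·√6/36, Y = 33·√6

Elasticity = (11·√6/36) · (54 / (33·√6)) = 1/2

Interpretation: for a small percentage change in X, the percentage change in Y is approximately 0.50 times as large.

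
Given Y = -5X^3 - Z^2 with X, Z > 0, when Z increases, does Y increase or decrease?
Y decreases

Taking the partial derivative:
∂Y/∂Z = -2Z

∂Y/∂Z = -2Z < 0 (assuming positive values)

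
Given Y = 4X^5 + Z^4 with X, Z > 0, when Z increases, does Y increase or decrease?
Y increases

Taking the partial derivative:
∂Y/∂Z = 4Z^3

∂Y/∂Z = 4Z^3 > 0 (assuming positive values)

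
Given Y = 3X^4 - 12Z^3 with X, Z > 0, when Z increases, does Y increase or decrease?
Y decreases

Taking the partial derivative:
∂Y/∂Z = -36Z^2

∂Y/∂Z = -36Z^2 < 0 (assuming positive values)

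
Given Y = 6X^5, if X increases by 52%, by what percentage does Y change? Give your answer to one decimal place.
711.4%

For Y = 6X^5:
If X → X(1 + 0.52)
Then Y → Y · (1 + 0.52)^5
     ≈ Y · 8.1137

Percentage change = ((1 + 0.52)^5 − 1) × 100% ≈ 711.4%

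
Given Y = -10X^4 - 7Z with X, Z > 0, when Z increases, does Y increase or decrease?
Y decreases

Taking the partial derivative:
∂Y/∂Z = -7

∂Y/∂Z = -7 < 0 (assuming positive values)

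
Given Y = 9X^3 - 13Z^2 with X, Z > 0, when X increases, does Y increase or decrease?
Y increases

Taking the partial derivative:
∂Y/∂X = 27X^2

∂Y/∂X = 27X^2 > 0 (assuming positive values)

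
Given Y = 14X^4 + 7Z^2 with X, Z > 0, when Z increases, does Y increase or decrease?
Y increases

Taking the partial derivative:
∂Y/∂Z = 14Z

∂Y/∂Z = 14Z > 0 (assuming positive values)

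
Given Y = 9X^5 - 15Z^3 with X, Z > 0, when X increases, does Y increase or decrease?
Y increases

Taking the partial derivative:
∂Y/∂X = 45X^4

∂Y/∂X = 45X^4 > 0 (assuming positive values)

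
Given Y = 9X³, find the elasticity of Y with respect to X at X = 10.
Elasticity = 3

Elasticity = (dY/dX) · (X/Y)

dY/dX = 27·X²
At X = 10: dY/dX = 2700, Y = 9000

Elasticity = 2700 · (10 / 9000) = 3

Interpretation: for a small percentage change in X, the percentage change in Y is approximately 3.00 times as large.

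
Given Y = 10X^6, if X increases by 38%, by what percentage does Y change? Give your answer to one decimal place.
590.7%

For Y = 10X^6:
If X → X(1 + 0.38)
Then Y → Y · (1 + 0.38)^6
     ≈ Y · 6.9068

Percentage change = ((1 + 0.38)^6 − 1) × 100% ≈ 590.7%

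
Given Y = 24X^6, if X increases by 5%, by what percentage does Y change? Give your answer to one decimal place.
34.0%

For Y = 24X^6:
If X → X(1 + 0.05)
Then Y → Y · (1 + 0.05)^6
     ≈ Y · 1.3401

Percentage change = ((1 + 0.05)^6 − 1) × 100% ≈ 34.0%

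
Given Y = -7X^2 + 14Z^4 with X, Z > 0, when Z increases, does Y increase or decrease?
Y increases

Taking the partial derivative:
∂Y/∂Z = 56Z^3

∂Y/∂Z = 56Z^3 > 0 (assuming positive values)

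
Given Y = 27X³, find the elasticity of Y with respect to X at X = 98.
Elasticity = 3

Elasticity = (dY/dX) · (X/Y)

dY/dX = 81·X²
At X = 98: dY/dX = 777924, Y = 25412184

Elasticity = 777924 · (98 / 25412184) = 3

Interpretation: for a small percentage change in X, the percentage change in Y is approximately 3.00 times as large.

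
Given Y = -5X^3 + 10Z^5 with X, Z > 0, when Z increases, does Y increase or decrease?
Y increases

Taking the partial derivative:
∂Y/∂Z = 50Z^4

∂Y/∂Z = 50Z^4 > 0 (assuming positive values)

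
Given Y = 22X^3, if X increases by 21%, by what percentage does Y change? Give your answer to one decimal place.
77.2%

For Y = 22X^3:
If X → X(1 + 0.21)
Then Y → Y · (1 + 0.21)^3
     ≈ Y · 1.7716

Percentage change = ((1 + 0.21)^3 − 1) × 100% ≈ 77.2%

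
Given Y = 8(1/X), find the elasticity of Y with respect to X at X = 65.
Elasticity = -1

Elasticity = (dY/dX) · (X/Y)

dY/dX = -8/X²
At X = 65: dY/dX = -8/4225, Y = 8/65

Elasticity = (-8/4225) · (65 / (8/65)) = -1

Interpretation: for a small percentage change in X, the percentage change in Y is approximately -1.00 times as large.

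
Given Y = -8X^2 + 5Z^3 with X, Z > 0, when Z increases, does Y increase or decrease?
Y increases

Taking the partial derivative:
∂Y/∂Z = 15Z^2

∂Y/∂Z = 15Z^2 > 0 (assuming positive values)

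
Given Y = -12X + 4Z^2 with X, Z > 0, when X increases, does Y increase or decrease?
Y decreases

Taking the partial derivative:
∂Y/∂X = -12

∂Y/∂X = -12 < 0 (assuming positive values)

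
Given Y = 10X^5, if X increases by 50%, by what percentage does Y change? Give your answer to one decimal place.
659.4%

For Y = 10X^5:
If X → X(1 + 0.5)
Then Y → Y · (1 + 0.5)^5
     ≈ Y · 7.5938

Percentage change = ((1 + 0.5)^5 − 1) × 100% ≈ 659.4%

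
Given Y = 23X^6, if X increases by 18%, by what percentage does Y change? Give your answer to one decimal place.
170.0%

For Y = 23X^6:
If X → X(1 + 0.18)
Then Y → Y · (1 + 0.18)^6
     ≈ Y · 2.6996

Percentage change = ((1 + 0.18)^6 − 1) × 100% ≈ 170.0%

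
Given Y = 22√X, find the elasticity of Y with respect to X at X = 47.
Elasticity = 1/2

Elasticity = (dY/dX) · (X/Y)

dY/dX = 11/√X
At X = 47: dY/dX = 11·√47/47, Y = 22·√47

Elasticity = (11·√47/47) · (47 / (22·√47)) = 1/2

Interpretation: for a small percentage change in X, the percentage change in Y is approximately 0.50 times as large.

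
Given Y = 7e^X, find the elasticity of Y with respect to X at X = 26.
Elasticity = 26

Elasticity = (dY/dX) · (X/Y)

dY/dX = 7·e^X
At X = 26: dY/dX = 7·e^26, Y = 7·e^26

Elasticity = (7·e^26) · (26 / (7·e^26)) = 26

Interpretation: for a small percentage change in X, the percentage change in Y is approximately 26.00 times as large.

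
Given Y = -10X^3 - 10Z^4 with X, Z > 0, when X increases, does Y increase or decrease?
Y decreases

Taking the partial derivative:
∂Y/∂X = -30X^2

∂Y/∂X = -30X^2 < 0 (assuming positive values)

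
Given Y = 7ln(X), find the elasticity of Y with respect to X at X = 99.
Elasticity = 1/ln(99) ≈ 0.2176

Elasticity = (dY/dX) · (X/Y)

dY/dX = 7/X
At X = 99: dY/dX = 7/99, Y = 7·ln(99)

Elasticity = (7/99) · (99 / (7·ln(99))) = 1/ln(99) ≈ 0.2176

Interpretation: for a small percentage change in X, the percentage change in Y is approximately 0.22 times as large.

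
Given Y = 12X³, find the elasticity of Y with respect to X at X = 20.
Elasticity = 3

Elasticity = (dY/dX) · (X/Y)

dY/dX = 36·X²
At X = 20: dY/dX = 14400, Y = 96000

Elasticity = 14400 · (20 / 96000) = 3

Interpretation: for a small percentage change in X, the percentage change in Y is approximately 3.00 times as large.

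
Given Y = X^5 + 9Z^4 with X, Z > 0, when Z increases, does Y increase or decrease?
Y increases

Taking the partial derivative:
∂Y/∂Z = 36Z^3

∂Y/∂Z = 36Z^3 > 0 (assuming positive values)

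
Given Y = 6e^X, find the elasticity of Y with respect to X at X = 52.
Elasticity = 52

Elasticity = (dY/dX) · (X/Y)

dY/dX = 6·e^X
At X = 52: dY/dX = 6·e^52, Y = 6·e^52

Elasticity = (6·e^52) · (52 / (6·e^52)) = 52

Interpretation: for a small percentage change in X, the percentage change in Y is approximately 52.00 times as large.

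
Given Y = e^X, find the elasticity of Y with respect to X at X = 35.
Elasticity = 35

Elasticity = (dY/dX) · (X/Y)

dY/dX = e^X
At X = 35: dY/dX = e^35, Y = e^35

Elasticity = (e^35) · (35 / (e^35)) = 35

Interpretation: for a small percentage change in X, the percentage change in Y is approximately 35.00 times as large.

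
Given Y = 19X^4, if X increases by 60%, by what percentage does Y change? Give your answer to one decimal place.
555.4%

For Y = 19X^4:
If X → X(1 + 0.6)
Then Y → Y · (1 + 0.6)^4
     = Y · 6.5536

Percentage change = ((1 + 0.6)^4 − 1) × 100% ≈ 555.4%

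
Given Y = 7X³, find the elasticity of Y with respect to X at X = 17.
Elasticity = 3

Elasticity = (dY/dX) · (X/Y)

dY/dX = 21·X²
At X = 17: dY/dX = 6069, Y = 34391

Elasticity = 6069 · (17 / 34391) = 3

Interpretation: for a small percentage change in X, the percentage change in Y is approximately 3.00 times as large.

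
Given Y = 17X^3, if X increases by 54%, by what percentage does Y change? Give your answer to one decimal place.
265.2%

For Y = 17X^3:
If X → X(1 + 0.54)
Then Y → Y · (1 + 0.54)^3
     ≈ Y · 3.6523

Percentage change = ((1 + 0.54)^3 − 1) × 100% ≈ 265.2%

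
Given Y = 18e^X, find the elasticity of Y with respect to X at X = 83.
Elasticity = 83

Elasticity = (dY/dX) · (X/Y)

dY/dX = 18·e^X
At X = 83: dY/dX = 18·e^83, Y = 18·e^83

Elasticity = (18·e^83) · (83 / (18·e^83)) = 83

Interpretation: for a small percentage change in X, the percentage change in Y is approximately 83.00 times as large.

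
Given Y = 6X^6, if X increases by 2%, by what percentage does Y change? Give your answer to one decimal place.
12.6%

For Y = 6X^6:
If X → X(1 + 0.02)
Then Y → Y · (1 + 0.02)^6
     ≈ Y · 1.1262

Percentage change = ((1 + 0.02)^6 − 1) × 100% ≈ 12.6%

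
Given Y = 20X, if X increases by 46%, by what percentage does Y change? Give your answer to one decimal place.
46.0%

For Y = 20X:
If X → X(1 + 0.46)
Then Y → Y · (1 + 0.46)^1
     = Y · 1.4600

Percentage change = ((1 + 0.46)^1 − 1) × 100% = 46.0%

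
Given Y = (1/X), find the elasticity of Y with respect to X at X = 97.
Elasticity = -1

Elasticity = (dY/dX) · (X/Y)

dY/dX = -1/X²
At X = 97: dY/dX = -1/9409, Y = 1/97

Elasticity = (-1/9409) · (97 / (1/97)) = -1

Interpretation: for a small percentage change in X, the percentage change in Y is approximately -1.00 times as large.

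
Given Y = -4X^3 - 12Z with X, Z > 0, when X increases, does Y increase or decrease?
Y decreases

Taking the partial derivative:
∂Y/∂X = -12X^2

∂Y/∂X = -12X^2 < 0 (assuming positive values)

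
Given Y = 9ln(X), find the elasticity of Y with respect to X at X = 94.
Elasticity = 1/ln(94) ≈ 0.2201

Elasticity = (dY/dX) · (X/Y)

dY/dX = 9/X
At X = 94: dY/dX = 9/94, Y = 9·ln(94)

Elasticity = (9/94) · (94 / (9·ln(94))) = 1/ln(94) ≈ 0.2201

Interpretation: for a small percentage change in X, the percentage change in Y is approximately 0.22 times as large.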